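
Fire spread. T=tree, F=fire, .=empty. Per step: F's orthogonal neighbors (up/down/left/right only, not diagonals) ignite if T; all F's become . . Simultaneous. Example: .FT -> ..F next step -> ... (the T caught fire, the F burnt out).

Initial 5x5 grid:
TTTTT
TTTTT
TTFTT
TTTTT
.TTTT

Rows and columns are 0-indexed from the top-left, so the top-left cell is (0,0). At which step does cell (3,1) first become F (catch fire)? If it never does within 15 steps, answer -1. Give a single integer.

Step 1: cell (3,1)='T' (+4 fires, +1 burnt)
Step 2: cell (3,1)='F' (+8 fires, +4 burnt)
  -> target ignites at step 2
Step 3: cell (3,1)='.' (+8 fires, +8 burnt)
Step 4: cell (3,1)='.' (+3 fires, +8 burnt)
Step 5: cell (3,1)='.' (+0 fires, +3 burnt)
  fire out at step 5

2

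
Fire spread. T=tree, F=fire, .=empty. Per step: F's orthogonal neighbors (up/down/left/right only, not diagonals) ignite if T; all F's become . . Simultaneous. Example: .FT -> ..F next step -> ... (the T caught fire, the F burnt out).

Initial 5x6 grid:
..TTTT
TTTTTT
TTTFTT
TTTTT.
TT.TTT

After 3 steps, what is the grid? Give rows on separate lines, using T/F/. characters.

Step 1: 4 trees catch fire, 1 burn out
  ..TTTT
  TTTFTT
  TTF.FT
  TTTFT.
  TT.TTT
Step 2: 8 trees catch fire, 4 burn out
  ..TFTT
  TTF.FT
  TF...F
  TTF.F.
  TT.FTT
Step 3: 7 trees catch fire, 8 burn out
  ..F.FT
  TF...F
  F.....
  TF....
  TT..FT

..F.FT
TF...F
F.....
TF....
TT..FT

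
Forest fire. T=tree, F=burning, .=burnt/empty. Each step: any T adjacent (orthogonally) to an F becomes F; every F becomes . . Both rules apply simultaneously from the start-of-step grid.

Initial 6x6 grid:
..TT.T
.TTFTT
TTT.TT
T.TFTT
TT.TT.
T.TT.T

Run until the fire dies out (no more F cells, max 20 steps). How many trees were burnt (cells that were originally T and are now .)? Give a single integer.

Answer: 23

Derivation:
Step 1: +6 fires, +2 burnt (F count now 6)
Step 2: +8 fires, +6 burnt (F count now 8)
Step 3: +4 fires, +8 burnt (F count now 4)
Step 4: +1 fires, +4 burnt (F count now 1)
Step 5: +1 fires, +1 burnt (F count now 1)
Step 6: +1 fires, +1 burnt (F count now 1)
Step 7: +2 fires, +1 burnt (F count now 2)
Step 8: +0 fires, +2 burnt (F count now 0)
Fire out after step 8
Initially T: 24, now '.': 35
Total burnt (originally-T cells now '.'): 23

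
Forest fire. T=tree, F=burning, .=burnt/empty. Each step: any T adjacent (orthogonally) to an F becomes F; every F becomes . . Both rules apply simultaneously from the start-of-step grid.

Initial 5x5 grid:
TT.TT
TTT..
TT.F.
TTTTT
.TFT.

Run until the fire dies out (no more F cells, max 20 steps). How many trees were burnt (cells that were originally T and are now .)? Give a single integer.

Answer: 14

Derivation:
Step 1: +4 fires, +2 burnt (F count now 4)
Step 2: +2 fires, +4 burnt (F count now 2)
Step 3: +2 fires, +2 burnt (F count now 2)
Step 4: +2 fires, +2 burnt (F count now 2)
Step 5: +3 fires, +2 burnt (F count now 3)
Step 6: +1 fires, +3 burnt (F count now 1)
Step 7: +0 fires, +1 burnt (F count now 0)
Fire out after step 7
Initially T: 16, now '.': 23
Total burnt (originally-T cells now '.'): 14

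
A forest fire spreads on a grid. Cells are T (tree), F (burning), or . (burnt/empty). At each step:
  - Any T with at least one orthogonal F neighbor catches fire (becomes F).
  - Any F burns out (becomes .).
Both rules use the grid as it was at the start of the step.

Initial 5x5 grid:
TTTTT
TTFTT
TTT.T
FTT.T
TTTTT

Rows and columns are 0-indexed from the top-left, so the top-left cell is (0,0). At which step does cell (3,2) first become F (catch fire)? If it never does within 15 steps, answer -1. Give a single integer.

Step 1: cell (3,2)='T' (+7 fires, +2 burnt)
Step 2: cell (3,2)='F' (+7 fires, +7 burnt)
  -> target ignites at step 2
Step 3: cell (3,2)='.' (+4 fires, +7 burnt)
Step 4: cell (3,2)='.' (+2 fires, +4 burnt)
Step 5: cell (3,2)='.' (+1 fires, +2 burnt)
Step 6: cell (3,2)='.' (+0 fires, +1 burnt)
  fire out at step 6

2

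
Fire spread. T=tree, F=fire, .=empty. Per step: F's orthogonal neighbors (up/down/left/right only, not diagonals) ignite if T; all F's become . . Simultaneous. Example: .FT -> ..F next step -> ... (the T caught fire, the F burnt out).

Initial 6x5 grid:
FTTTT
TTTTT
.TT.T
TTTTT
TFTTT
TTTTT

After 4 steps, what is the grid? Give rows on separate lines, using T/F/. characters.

Step 1: 6 trees catch fire, 2 burn out
  .FTTT
  FTTTT
  .TT.T
  TFTTT
  F.FTT
  TFTTT
Step 2: 8 trees catch fire, 6 burn out
  ..FTT
  .FTTT
  .FT.T
  F.FTT
  ...FT
  F.FTT
Step 3: 6 trees catch fire, 8 burn out
  ...FT
  ..FTT
  ..F.T
  ...FT
  ....F
  ...FT
Step 4: 4 trees catch fire, 6 burn out
  ....F
  ...FT
  ....T
  ....F
  .....
  ....F

....F
...FT
....T
....F
.....
....F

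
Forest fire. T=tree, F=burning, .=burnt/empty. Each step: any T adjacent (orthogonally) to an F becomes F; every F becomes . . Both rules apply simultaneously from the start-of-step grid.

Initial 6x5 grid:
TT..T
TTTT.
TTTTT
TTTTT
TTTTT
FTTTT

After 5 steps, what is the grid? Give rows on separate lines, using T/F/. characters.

Step 1: 2 trees catch fire, 1 burn out
  TT..T
  TTTT.
  TTTTT
  TTTTT
  FTTTT
  .FTTT
Step 2: 3 trees catch fire, 2 burn out
  TT..T
  TTTT.
  TTTTT
  FTTTT
  .FTTT
  ..FTT
Step 3: 4 trees catch fire, 3 burn out
  TT..T
  TTTT.
  FTTTT
  .FTTT
  ..FTT
  ...FT
Step 4: 5 trees catch fire, 4 burn out
  TT..T
  FTTT.
  .FTTT
  ..FTT
  ...FT
  ....F
Step 5: 5 trees catch fire, 5 burn out
  FT..T
  .FTT.
  ..FTT
  ...FT
  ....F
  .....

FT..T
.FTT.
..FTT
...FT
....F
.....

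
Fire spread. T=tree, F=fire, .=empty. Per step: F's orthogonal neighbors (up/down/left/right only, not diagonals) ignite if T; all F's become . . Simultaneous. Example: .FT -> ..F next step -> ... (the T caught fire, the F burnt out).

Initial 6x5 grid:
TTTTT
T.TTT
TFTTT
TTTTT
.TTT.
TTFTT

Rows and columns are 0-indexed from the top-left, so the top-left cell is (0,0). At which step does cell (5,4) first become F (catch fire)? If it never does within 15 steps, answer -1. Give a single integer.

Step 1: cell (5,4)='T' (+6 fires, +2 burnt)
Step 2: cell (5,4)='F' (+9 fires, +6 burnt)
  -> target ignites at step 2
Step 3: cell (5,4)='.' (+5 fires, +9 burnt)
Step 4: cell (5,4)='.' (+4 fires, +5 burnt)
Step 5: cell (5,4)='.' (+1 fires, +4 burnt)
Step 6: cell (5,4)='.' (+0 fires, +1 burnt)
  fire out at step 6

2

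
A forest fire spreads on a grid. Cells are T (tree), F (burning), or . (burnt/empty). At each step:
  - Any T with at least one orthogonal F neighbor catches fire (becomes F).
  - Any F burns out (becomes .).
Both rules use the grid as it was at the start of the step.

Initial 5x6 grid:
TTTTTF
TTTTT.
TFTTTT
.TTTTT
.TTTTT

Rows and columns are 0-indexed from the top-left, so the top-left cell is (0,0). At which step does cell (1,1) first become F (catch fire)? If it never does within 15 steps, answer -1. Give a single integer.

Step 1: cell (1,1)='F' (+5 fires, +2 burnt)
  -> target ignites at step 1
Step 2: cell (1,1)='.' (+8 fires, +5 burnt)
Step 3: cell (1,1)='.' (+6 fires, +8 burnt)
Step 4: cell (1,1)='.' (+3 fires, +6 burnt)
Step 5: cell (1,1)='.' (+2 fires, +3 burnt)
Step 6: cell (1,1)='.' (+1 fires, +2 burnt)
Step 7: cell (1,1)='.' (+0 fires, +1 burnt)
  fire out at step 7

1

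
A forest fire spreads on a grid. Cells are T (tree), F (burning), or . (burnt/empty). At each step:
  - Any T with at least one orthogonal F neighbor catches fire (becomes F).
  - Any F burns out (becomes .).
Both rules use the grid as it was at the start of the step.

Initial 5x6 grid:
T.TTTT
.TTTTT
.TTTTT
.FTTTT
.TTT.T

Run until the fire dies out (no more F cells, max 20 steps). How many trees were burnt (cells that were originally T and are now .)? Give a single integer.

Answer: 22

Derivation:
Step 1: +3 fires, +1 burnt (F count now 3)
Step 2: +4 fires, +3 burnt (F count now 4)
Step 3: +4 fires, +4 burnt (F count now 4)
Step 4: +4 fires, +4 burnt (F count now 4)
Step 5: +4 fires, +4 burnt (F count now 4)
Step 6: +2 fires, +4 burnt (F count now 2)
Step 7: +1 fires, +2 burnt (F count now 1)
Step 8: +0 fires, +1 burnt (F count now 0)
Fire out after step 8
Initially T: 23, now '.': 29
Total burnt (originally-T cells now '.'): 22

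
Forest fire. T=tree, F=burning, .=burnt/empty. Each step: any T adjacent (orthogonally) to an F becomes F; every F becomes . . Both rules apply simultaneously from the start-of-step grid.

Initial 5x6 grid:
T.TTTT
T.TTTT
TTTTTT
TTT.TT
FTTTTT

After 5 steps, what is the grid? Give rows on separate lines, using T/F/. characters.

Step 1: 2 trees catch fire, 1 burn out
  T.TTTT
  T.TTTT
  TTTTTT
  FTT.TT
  .FTTTT
Step 2: 3 trees catch fire, 2 burn out
  T.TTTT
  T.TTTT
  FTTTTT
  .FT.TT
  ..FTTT
Step 3: 4 trees catch fire, 3 burn out
  T.TTTT
  F.TTTT
  .FTTTT
  ..F.TT
  ...FTT
Step 4: 3 trees catch fire, 4 burn out
  F.TTTT
  ..TTTT
  ..FTTT
  ....TT
  ....FT
Step 5: 4 trees catch fire, 3 burn out
  ..TTTT
  ..FTTT
  ...FTT
  ....FT
  .....F

..TTTT
..FTTT
...FTT
....FT
.....F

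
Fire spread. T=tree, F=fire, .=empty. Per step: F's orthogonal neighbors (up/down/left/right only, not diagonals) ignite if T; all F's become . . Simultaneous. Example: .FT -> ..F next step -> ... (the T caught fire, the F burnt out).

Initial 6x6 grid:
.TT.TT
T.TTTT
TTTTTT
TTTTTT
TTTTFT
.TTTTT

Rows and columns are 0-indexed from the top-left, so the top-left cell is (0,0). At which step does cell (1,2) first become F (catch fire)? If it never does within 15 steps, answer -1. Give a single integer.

Step 1: cell (1,2)='T' (+4 fires, +1 burnt)
Step 2: cell (1,2)='T' (+6 fires, +4 burnt)
Step 3: cell (1,2)='T' (+6 fires, +6 burnt)
Step 4: cell (1,2)='T' (+7 fires, +6 burnt)
Step 5: cell (1,2)='F' (+4 fires, +7 burnt)
  -> target ignites at step 5
Step 6: cell (1,2)='.' (+2 fires, +4 burnt)
Step 7: cell (1,2)='.' (+2 fires, +2 burnt)
Step 8: cell (1,2)='.' (+0 fires, +2 burnt)
  fire out at step 8

5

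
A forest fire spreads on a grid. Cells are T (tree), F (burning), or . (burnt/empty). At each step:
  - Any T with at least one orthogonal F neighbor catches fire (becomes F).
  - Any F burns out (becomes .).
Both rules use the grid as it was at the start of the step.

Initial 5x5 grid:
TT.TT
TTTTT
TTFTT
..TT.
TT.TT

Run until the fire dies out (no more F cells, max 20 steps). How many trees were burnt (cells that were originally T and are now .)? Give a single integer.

Step 1: +4 fires, +1 burnt (F count now 4)
Step 2: +5 fires, +4 burnt (F count now 5)
Step 3: +5 fires, +5 burnt (F count now 5)
Step 4: +3 fires, +5 burnt (F count now 3)
Step 5: +0 fires, +3 burnt (F count now 0)
Fire out after step 5
Initially T: 19, now '.': 23
Total burnt (originally-T cells now '.'): 17

Answer: 17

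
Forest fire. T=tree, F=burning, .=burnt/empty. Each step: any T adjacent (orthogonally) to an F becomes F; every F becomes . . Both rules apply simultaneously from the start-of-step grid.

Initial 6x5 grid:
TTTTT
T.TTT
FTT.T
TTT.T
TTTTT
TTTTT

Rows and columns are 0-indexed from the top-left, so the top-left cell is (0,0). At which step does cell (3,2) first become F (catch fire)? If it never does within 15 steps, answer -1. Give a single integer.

Step 1: cell (3,2)='T' (+3 fires, +1 burnt)
Step 2: cell (3,2)='T' (+4 fires, +3 burnt)
Step 3: cell (3,2)='F' (+5 fires, +4 burnt)
  -> target ignites at step 3
Step 4: cell (3,2)='.' (+4 fires, +5 burnt)
Step 5: cell (3,2)='.' (+4 fires, +4 burnt)
Step 6: cell (3,2)='.' (+4 fires, +4 burnt)
Step 7: cell (3,2)='.' (+2 fires, +4 burnt)
Step 8: cell (3,2)='.' (+0 fires, +2 burnt)
  fire out at step 8

3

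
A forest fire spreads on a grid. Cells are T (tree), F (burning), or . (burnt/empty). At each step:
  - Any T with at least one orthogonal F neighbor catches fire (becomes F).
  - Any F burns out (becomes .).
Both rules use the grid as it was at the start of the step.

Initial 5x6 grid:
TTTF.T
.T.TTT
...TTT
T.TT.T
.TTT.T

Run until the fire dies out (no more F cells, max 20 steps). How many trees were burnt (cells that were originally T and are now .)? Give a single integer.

Step 1: +2 fires, +1 burnt (F count now 2)
Step 2: +3 fires, +2 burnt (F count now 3)
Step 3: +5 fires, +3 burnt (F count now 5)
Step 4: +4 fires, +5 burnt (F count now 4)
Step 5: +2 fires, +4 burnt (F count now 2)
Step 6: +2 fires, +2 burnt (F count now 2)
Step 7: +0 fires, +2 burnt (F count now 0)
Fire out after step 7
Initially T: 19, now '.': 29
Total burnt (originally-T cells now '.'): 18

Answer: 18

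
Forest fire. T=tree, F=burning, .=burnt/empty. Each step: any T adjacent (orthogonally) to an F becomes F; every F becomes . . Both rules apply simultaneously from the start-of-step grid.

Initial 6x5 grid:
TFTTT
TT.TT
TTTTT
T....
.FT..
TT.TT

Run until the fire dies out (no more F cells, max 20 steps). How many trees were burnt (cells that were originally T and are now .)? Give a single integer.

Step 1: +5 fires, +2 burnt (F count now 5)
Step 2: +4 fires, +5 burnt (F count now 4)
Step 3: +4 fires, +4 burnt (F count now 4)
Step 4: +3 fires, +4 burnt (F count now 3)
Step 5: +1 fires, +3 burnt (F count now 1)
Step 6: +0 fires, +1 burnt (F count now 0)
Fire out after step 6
Initially T: 19, now '.': 28
Total burnt (originally-T cells now '.'): 17

Answer: 17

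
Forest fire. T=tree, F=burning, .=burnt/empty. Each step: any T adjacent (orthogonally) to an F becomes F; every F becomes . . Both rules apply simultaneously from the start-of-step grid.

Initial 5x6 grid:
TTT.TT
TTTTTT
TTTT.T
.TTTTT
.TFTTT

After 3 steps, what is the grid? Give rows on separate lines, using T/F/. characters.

Step 1: 3 trees catch fire, 1 burn out
  TTT.TT
  TTTTTT
  TTTT.T
  .TFTTT
  .F.FTT
Step 2: 4 trees catch fire, 3 burn out
  TTT.TT
  TTTTTT
  TTFT.T
  .F.FTT
  ....FT
Step 3: 5 trees catch fire, 4 burn out
  TTT.TT
  TTFTTT
  TF.F.T
  ....FT
  .....F

TTT.TT
TTFTTT
TF.F.T
....FT
.....F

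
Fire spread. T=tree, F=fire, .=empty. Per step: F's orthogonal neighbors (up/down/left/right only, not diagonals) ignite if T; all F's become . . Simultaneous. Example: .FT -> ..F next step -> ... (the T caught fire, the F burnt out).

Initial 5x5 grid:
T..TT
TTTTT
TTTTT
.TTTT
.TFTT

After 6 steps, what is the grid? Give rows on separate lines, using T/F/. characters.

Step 1: 3 trees catch fire, 1 burn out
  T..TT
  TTTTT
  TTTTT
  .TFTT
  .F.FT
Step 2: 4 trees catch fire, 3 burn out
  T..TT
  TTTTT
  TTFTT
  .F.FT
  ....F
Step 3: 4 trees catch fire, 4 burn out
  T..TT
  TTFTT
  TF.FT
  ....F
  .....
Step 4: 4 trees catch fire, 4 burn out
  T..TT
  TF.FT
  F...F
  .....
  .....
Step 5: 3 trees catch fire, 4 burn out
  T..FT
  F...F
  .....
  .....
  .....
Step 6: 2 trees catch fire, 3 burn out
  F...F
  .....
  .....
  .....
  .....

F...F
.....
.....
.....
.....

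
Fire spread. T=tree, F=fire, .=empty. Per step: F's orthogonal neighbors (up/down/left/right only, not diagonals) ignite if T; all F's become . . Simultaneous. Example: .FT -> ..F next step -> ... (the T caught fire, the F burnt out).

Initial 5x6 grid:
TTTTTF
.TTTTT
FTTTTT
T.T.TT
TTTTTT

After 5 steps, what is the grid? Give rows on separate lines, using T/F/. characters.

Step 1: 4 trees catch fire, 2 burn out
  TTTTF.
  .TTTTF
  .FTTTT
  F.T.TT
  TTTTTT
Step 2: 6 trees catch fire, 4 burn out
  TTTF..
  .FTTF.
  ..FTTF
  ..T.TT
  FTTTTT
Step 3: 9 trees catch fire, 6 burn out
  TFF...
  ..FF..
  ...FF.
  ..F.TF
  .FTTTT
Step 4: 4 trees catch fire, 9 burn out
  F.....
  ......
  ......
  ....F.
  ..FTTF
Step 5: 2 trees catch fire, 4 burn out
  ......
  ......
  ......
  ......
  ...FF.

......
......
......
......
...FF.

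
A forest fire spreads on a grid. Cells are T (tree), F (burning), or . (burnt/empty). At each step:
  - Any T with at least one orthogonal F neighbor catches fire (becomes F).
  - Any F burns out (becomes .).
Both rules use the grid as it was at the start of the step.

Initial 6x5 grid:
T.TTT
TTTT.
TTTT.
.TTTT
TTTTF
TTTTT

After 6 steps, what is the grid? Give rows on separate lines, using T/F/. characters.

Step 1: 3 trees catch fire, 1 burn out
  T.TTT
  TTTT.
  TTTT.
  .TTTF
  TTTF.
  TTTTF
Step 2: 3 trees catch fire, 3 burn out
  T.TTT
  TTTT.
  TTTT.
  .TTF.
  TTF..
  TTTF.
Step 3: 4 trees catch fire, 3 burn out
  T.TTT
  TTTT.
  TTTF.
  .TF..
  TF...
  TTF..
Step 4: 5 trees catch fire, 4 burn out
  T.TTT
  TTTF.
  TTF..
  .F...
  F....
  TF...
Step 5: 4 trees catch fire, 5 burn out
  T.TFT
  TTF..
  TF...
  .....
  .....
  F....
Step 6: 4 trees catch fire, 4 burn out
  T.F.F
  TF...
  F....
  .....
  .....
  .....

T.F.F
TF...
F....
.....
.....
.....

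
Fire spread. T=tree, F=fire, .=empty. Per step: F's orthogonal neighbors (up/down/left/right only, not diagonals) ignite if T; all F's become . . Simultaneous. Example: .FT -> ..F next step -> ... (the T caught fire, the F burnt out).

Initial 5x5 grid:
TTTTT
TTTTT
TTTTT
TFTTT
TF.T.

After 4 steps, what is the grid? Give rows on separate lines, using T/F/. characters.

Step 1: 4 trees catch fire, 2 burn out
  TTTTT
  TTTTT
  TFTTT
  F.FTT
  F..T.
Step 2: 4 trees catch fire, 4 burn out
  TTTTT
  TFTTT
  F.FTT
  ...FT
  ...T.
Step 3: 6 trees catch fire, 4 burn out
  TFTTT
  F.FTT
  ...FT
  ....F
  ...F.
Step 4: 4 trees catch fire, 6 burn out
  F.FTT
  ...FT
  ....F
  .....
  .....

F.FTT
...FT
....F
.....
.....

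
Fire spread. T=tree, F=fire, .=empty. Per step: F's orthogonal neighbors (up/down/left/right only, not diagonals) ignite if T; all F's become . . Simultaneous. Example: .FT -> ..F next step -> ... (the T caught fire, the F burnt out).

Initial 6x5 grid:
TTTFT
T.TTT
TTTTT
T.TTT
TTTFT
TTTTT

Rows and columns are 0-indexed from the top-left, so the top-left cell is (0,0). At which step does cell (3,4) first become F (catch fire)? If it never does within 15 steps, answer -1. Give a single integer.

Step 1: cell (3,4)='T' (+7 fires, +2 burnt)
Step 2: cell (3,4)='F' (+9 fires, +7 burnt)
  -> target ignites at step 2
Step 3: cell (3,4)='.' (+5 fires, +9 burnt)
Step 4: cell (3,4)='.' (+4 fires, +5 burnt)
Step 5: cell (3,4)='.' (+1 fires, +4 burnt)
Step 6: cell (3,4)='.' (+0 fires, +1 burnt)
  fire out at step 6

2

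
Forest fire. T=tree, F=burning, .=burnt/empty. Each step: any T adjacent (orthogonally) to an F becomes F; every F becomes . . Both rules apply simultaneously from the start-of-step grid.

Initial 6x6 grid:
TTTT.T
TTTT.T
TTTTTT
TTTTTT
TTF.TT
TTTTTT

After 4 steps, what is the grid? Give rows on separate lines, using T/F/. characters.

Step 1: 3 trees catch fire, 1 burn out
  TTTT.T
  TTTT.T
  TTTTTT
  TTFTTT
  TF..TT
  TTFTTT
Step 2: 6 trees catch fire, 3 burn out
  TTTT.T
  TTTT.T
  TTFTTT
  TF.FTT
  F...TT
  TF.FTT
Step 3: 7 trees catch fire, 6 burn out
  TTTT.T
  TTFT.T
  TF.FTT
  F...FT
  ....TT
  F...FT
Step 4: 8 trees catch fire, 7 burn out
  TTFT.T
  TF.F.T
  F...FT
  .....F
  ....FT
  .....F

TTFT.T
TF.F.T
F...FT
.....F
....FT
.....F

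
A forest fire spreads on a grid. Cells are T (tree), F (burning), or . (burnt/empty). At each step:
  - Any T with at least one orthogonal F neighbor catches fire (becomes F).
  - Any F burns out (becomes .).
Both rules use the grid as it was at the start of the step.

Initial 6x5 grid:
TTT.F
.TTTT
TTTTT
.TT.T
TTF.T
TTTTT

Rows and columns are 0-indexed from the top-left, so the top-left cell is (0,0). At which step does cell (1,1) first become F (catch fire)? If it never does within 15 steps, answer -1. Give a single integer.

Step 1: cell (1,1)='T' (+4 fires, +2 burnt)
Step 2: cell (1,1)='T' (+7 fires, +4 burnt)
Step 3: cell (1,1)='T' (+6 fires, +7 burnt)
Step 4: cell (1,1)='F' (+4 fires, +6 burnt)
  -> target ignites at step 4
Step 5: cell (1,1)='.' (+1 fires, +4 burnt)
Step 6: cell (1,1)='.' (+1 fires, +1 burnt)
Step 7: cell (1,1)='.' (+0 fires, +1 burnt)
  fire out at step 7

4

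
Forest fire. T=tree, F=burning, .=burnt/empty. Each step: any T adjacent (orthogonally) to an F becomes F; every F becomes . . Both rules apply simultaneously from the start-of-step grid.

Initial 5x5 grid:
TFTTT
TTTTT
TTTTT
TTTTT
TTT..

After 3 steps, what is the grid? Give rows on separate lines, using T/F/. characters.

Step 1: 3 trees catch fire, 1 burn out
  F.FTT
  TFTTT
  TTTTT
  TTTTT
  TTT..
Step 2: 4 trees catch fire, 3 burn out
  ...FT
  F.FTT
  TFTTT
  TTTTT
  TTT..
Step 3: 5 trees catch fire, 4 burn out
  ....F
  ...FT
  F.FTT
  TFTTT
  TTT..

....F
...FT
F.FTT
TFTTT
TTT..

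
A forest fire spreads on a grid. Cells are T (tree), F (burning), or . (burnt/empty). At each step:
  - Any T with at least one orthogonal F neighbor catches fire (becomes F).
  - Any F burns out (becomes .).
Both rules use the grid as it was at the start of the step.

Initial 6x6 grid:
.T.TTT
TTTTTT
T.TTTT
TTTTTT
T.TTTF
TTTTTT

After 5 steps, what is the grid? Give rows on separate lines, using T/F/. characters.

Step 1: 3 trees catch fire, 1 burn out
  .T.TTT
  TTTTTT
  T.TTTT
  TTTTTF
  T.TTF.
  TTTTTF
Step 2: 4 trees catch fire, 3 burn out
  .T.TTT
  TTTTTT
  T.TTTF
  TTTTF.
  T.TF..
  TTTTF.
Step 3: 5 trees catch fire, 4 burn out
  .T.TTT
  TTTTTF
  T.TTF.
  TTTF..
  T.F...
  TTTF..
Step 4: 5 trees catch fire, 5 burn out
  .T.TTF
  TTTTF.
  T.TF..
  TTF...
  T.....
  TTF...
Step 5: 5 trees catch fire, 5 burn out
  .T.TF.
  TTTF..
  T.F...
  TF....
  T.....
  TF....

.T.TF.
TTTF..
T.F...
TF....
T.....
TF....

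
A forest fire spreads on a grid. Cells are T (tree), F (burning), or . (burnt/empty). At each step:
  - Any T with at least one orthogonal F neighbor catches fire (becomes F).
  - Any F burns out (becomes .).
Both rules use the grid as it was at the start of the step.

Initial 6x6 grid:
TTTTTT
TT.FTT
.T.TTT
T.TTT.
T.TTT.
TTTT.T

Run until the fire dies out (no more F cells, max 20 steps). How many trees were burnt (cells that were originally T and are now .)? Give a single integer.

Answer: 26

Derivation:
Step 1: +3 fires, +1 burnt (F count now 3)
Step 2: +5 fires, +3 burnt (F count now 5)
Step 3: +6 fires, +5 burnt (F count now 6)
Step 4: +5 fires, +6 burnt (F count now 5)
Step 5: +3 fires, +5 burnt (F count now 3)
Step 6: +1 fires, +3 burnt (F count now 1)
Step 7: +1 fires, +1 burnt (F count now 1)
Step 8: +1 fires, +1 burnt (F count now 1)
Step 9: +1 fires, +1 burnt (F count now 1)
Step 10: +0 fires, +1 burnt (F count now 0)
Fire out after step 10
Initially T: 27, now '.': 35
Total burnt (originally-T cells now '.'): 26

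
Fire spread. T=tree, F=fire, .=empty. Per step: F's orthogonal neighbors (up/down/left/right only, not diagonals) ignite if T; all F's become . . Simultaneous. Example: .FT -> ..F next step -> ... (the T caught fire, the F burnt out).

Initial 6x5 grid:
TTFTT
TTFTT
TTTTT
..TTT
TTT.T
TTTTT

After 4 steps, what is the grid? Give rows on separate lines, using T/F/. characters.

Step 1: 5 trees catch fire, 2 burn out
  TF.FT
  TF.FT
  TTFTT
  ..TTT
  TTT.T
  TTTTT
Step 2: 7 trees catch fire, 5 burn out
  F...F
  F...F
  TF.FT
  ..FTT
  TTT.T
  TTTTT
Step 3: 4 trees catch fire, 7 burn out
  .....
  .....
  F...F
  ...FT
  TTF.T
  TTTTT
Step 4: 3 trees catch fire, 4 burn out
  .....
  .....
  .....
  ....F
  TF..T
  TTFTT

.....
.....
.....
....F
TF..T
TTFTT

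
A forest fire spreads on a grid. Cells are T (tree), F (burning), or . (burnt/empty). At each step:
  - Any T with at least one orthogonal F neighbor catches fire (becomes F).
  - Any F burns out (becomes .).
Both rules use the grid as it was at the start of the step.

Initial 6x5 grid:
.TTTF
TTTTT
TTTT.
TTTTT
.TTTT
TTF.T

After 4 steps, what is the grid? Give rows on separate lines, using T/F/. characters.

Step 1: 4 trees catch fire, 2 burn out
  .TTF.
  TTTTF
  TTTT.
  TTTTT
  .TFTT
  TF..T
Step 2: 6 trees catch fire, 4 burn out
  .TF..
  TTTF.
  TTTT.
  TTFTT
  .F.FT
  F...T
Step 3: 7 trees catch fire, 6 burn out
  .F...
  TTF..
  TTFF.
  TF.FT
  ....F
  ....T
Step 4: 5 trees catch fire, 7 burn out
  .....
  TF...
  TF...
  F...F
  .....
  ....F

.....
TF...
TF...
F...F
.....
....F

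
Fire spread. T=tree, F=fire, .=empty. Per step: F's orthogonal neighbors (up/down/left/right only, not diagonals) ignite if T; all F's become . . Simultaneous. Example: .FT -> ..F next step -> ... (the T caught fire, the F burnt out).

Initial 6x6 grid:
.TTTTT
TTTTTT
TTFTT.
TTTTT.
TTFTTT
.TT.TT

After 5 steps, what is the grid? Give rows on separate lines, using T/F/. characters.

Step 1: 7 trees catch fire, 2 burn out
  .TTTTT
  TTFTTT
  TF.FT.
  TTFTT.
  TF.FTT
  .TF.TT
Step 2: 10 trees catch fire, 7 burn out
  .TFTTT
  TF.FTT
  F...F.
  TF.FT.
  F...FT
  .F..TT
Step 3: 8 trees catch fire, 10 burn out
  .F.FTT
  F...FT
  ......
  F...F.
  .....F
  ....FT
Step 4: 3 trees catch fire, 8 burn out
  ....FT
  .....F
  ......
  ......
  ......
  .....F
Step 5: 1 trees catch fire, 3 burn out
  .....F
  ......
  ......
  ......
  ......
  ......

.....F
......
......
......
......
......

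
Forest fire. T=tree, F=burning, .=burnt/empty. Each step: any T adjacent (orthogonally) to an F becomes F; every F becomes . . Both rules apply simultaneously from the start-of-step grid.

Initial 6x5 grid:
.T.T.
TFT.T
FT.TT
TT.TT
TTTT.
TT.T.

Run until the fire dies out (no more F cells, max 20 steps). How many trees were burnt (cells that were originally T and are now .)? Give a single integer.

Answer: 18

Derivation:
Step 1: +5 fires, +2 burnt (F count now 5)
Step 2: +2 fires, +5 burnt (F count now 2)
Step 3: +2 fires, +2 burnt (F count now 2)
Step 4: +2 fires, +2 burnt (F count now 2)
Step 5: +1 fires, +2 burnt (F count now 1)
Step 6: +2 fires, +1 burnt (F count now 2)
Step 7: +2 fires, +2 burnt (F count now 2)
Step 8: +1 fires, +2 burnt (F count now 1)
Step 9: +1 fires, +1 burnt (F count now 1)
Step 10: +0 fires, +1 burnt (F count now 0)
Fire out after step 10
Initially T: 19, now '.': 29
Total burnt (originally-T cells now '.'): 18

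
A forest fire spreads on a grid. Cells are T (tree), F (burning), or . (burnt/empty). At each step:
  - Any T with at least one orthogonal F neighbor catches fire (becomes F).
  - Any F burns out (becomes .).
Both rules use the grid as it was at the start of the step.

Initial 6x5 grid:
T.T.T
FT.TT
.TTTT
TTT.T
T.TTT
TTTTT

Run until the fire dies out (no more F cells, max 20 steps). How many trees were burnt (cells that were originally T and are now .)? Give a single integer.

Step 1: +2 fires, +1 burnt (F count now 2)
Step 2: +1 fires, +2 burnt (F count now 1)
Step 3: +2 fires, +1 burnt (F count now 2)
Step 4: +3 fires, +2 burnt (F count now 3)
Step 5: +4 fires, +3 burnt (F count now 4)
Step 6: +5 fires, +4 burnt (F count now 5)
Step 7: +4 fires, +5 burnt (F count now 4)
Step 8: +1 fires, +4 burnt (F count now 1)
Step 9: +0 fires, +1 burnt (F count now 0)
Fire out after step 9
Initially T: 23, now '.': 29
Total burnt (originally-T cells now '.'): 22

Answer: 22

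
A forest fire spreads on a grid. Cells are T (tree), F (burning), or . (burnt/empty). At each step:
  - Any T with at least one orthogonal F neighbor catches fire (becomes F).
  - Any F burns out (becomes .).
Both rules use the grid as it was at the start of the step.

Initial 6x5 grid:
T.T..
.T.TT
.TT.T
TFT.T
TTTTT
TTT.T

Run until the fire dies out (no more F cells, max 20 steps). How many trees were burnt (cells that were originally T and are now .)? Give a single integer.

Answer: 18

Derivation:
Step 1: +4 fires, +1 burnt (F count now 4)
Step 2: +5 fires, +4 burnt (F count now 5)
Step 3: +3 fires, +5 burnt (F count now 3)
Step 4: +1 fires, +3 burnt (F count now 1)
Step 5: +2 fires, +1 burnt (F count now 2)
Step 6: +1 fires, +2 burnt (F count now 1)
Step 7: +1 fires, +1 burnt (F count now 1)
Step 8: +1 fires, +1 burnt (F count now 1)
Step 9: +0 fires, +1 burnt (F count now 0)
Fire out after step 9
Initially T: 20, now '.': 28
Total burnt (originally-T cells now '.'): 18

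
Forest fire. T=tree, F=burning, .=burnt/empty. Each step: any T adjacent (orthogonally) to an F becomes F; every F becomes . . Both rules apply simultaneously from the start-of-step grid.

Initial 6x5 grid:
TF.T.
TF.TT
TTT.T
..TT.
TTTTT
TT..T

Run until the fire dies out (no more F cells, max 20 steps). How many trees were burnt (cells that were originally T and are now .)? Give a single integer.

Answer: 15

Derivation:
Step 1: +3 fires, +2 burnt (F count now 3)
Step 2: +2 fires, +3 burnt (F count now 2)
Step 3: +1 fires, +2 burnt (F count now 1)
Step 4: +2 fires, +1 burnt (F count now 2)
Step 5: +2 fires, +2 burnt (F count now 2)
Step 6: +3 fires, +2 burnt (F count now 3)
Step 7: +2 fires, +3 burnt (F count now 2)
Step 8: +0 fires, +2 burnt (F count now 0)
Fire out after step 8
Initially T: 19, now '.': 26
Total burnt (originally-T cells now '.'): 15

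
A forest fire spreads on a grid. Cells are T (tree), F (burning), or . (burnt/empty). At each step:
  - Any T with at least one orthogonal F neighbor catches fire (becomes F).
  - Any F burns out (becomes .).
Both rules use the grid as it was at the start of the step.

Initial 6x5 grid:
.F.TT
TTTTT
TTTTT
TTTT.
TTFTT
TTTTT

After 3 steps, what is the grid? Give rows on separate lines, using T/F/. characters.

Step 1: 5 trees catch fire, 2 burn out
  ...TT
  TFTTT
  TTTTT
  TTFT.
  TF.FT
  TTFTT
Step 2: 10 trees catch fire, 5 burn out
  ...TT
  F.FTT
  TFFTT
  TF.F.
  F...F
  TF.FT
Step 3: 6 trees catch fire, 10 burn out
  ...TT
  ...FT
  F..FT
  F....
  .....
  F...F

...TT
...FT
F..FT
F....
.....
F...F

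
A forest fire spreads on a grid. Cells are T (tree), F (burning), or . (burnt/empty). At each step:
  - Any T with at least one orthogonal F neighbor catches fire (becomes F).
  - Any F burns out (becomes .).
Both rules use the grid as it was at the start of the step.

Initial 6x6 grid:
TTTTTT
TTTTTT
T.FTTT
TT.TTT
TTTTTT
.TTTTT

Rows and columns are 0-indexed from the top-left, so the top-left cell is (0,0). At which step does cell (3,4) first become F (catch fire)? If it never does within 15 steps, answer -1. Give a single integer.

Step 1: cell (3,4)='T' (+2 fires, +1 burnt)
Step 2: cell (3,4)='T' (+5 fires, +2 burnt)
Step 3: cell (3,4)='F' (+7 fires, +5 burnt)
  -> target ignites at step 3
Step 4: cell (3,4)='.' (+8 fires, +7 burnt)
Step 5: cell (3,4)='.' (+6 fires, +8 burnt)
Step 6: cell (3,4)='.' (+4 fires, +6 burnt)
Step 7: cell (3,4)='.' (+0 fires, +4 burnt)
  fire out at step 7

3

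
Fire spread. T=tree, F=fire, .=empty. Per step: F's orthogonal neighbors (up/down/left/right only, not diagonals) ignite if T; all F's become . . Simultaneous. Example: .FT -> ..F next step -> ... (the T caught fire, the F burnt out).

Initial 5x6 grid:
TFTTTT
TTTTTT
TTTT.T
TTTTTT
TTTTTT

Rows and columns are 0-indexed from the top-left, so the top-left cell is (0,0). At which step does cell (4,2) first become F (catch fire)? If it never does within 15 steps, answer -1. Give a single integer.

Step 1: cell (4,2)='T' (+3 fires, +1 burnt)
Step 2: cell (4,2)='T' (+4 fires, +3 burnt)
Step 3: cell (4,2)='T' (+5 fires, +4 burnt)
Step 4: cell (4,2)='T' (+6 fires, +5 burnt)
Step 5: cell (4,2)='F' (+4 fires, +6 burnt)
  -> target ignites at step 5
Step 6: cell (4,2)='.' (+3 fires, +4 burnt)
Step 7: cell (4,2)='.' (+2 fires, +3 burnt)
Step 8: cell (4,2)='.' (+1 fires, +2 burnt)
Step 9: cell (4,2)='.' (+0 fires, +1 burnt)
  fire out at step 9

5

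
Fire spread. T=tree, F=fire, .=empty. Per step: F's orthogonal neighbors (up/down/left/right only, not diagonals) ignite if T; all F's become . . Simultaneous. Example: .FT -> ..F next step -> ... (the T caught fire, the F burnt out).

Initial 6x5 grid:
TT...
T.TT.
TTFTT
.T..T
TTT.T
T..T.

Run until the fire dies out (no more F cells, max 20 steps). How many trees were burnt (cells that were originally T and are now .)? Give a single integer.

Answer: 16

Derivation:
Step 1: +3 fires, +1 burnt (F count now 3)
Step 2: +4 fires, +3 burnt (F count now 4)
Step 3: +3 fires, +4 burnt (F count now 3)
Step 4: +4 fires, +3 burnt (F count now 4)
Step 5: +2 fires, +4 burnt (F count now 2)
Step 6: +0 fires, +2 burnt (F count now 0)
Fire out after step 6
Initially T: 17, now '.': 29
Total burnt (originally-T cells now '.'): 16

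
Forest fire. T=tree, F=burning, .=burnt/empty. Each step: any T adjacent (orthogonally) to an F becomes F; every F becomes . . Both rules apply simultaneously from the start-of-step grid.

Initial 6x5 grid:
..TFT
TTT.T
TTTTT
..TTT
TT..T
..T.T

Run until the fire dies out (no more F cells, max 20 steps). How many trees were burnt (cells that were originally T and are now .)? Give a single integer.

Answer: 16

Derivation:
Step 1: +2 fires, +1 burnt (F count now 2)
Step 2: +2 fires, +2 burnt (F count now 2)
Step 3: +3 fires, +2 burnt (F count now 3)
Step 4: +5 fires, +3 burnt (F count now 5)
Step 5: +3 fires, +5 burnt (F count now 3)
Step 6: +1 fires, +3 burnt (F count now 1)
Step 7: +0 fires, +1 burnt (F count now 0)
Fire out after step 7
Initially T: 19, now '.': 27
Total burnt (originally-T cells now '.'): 16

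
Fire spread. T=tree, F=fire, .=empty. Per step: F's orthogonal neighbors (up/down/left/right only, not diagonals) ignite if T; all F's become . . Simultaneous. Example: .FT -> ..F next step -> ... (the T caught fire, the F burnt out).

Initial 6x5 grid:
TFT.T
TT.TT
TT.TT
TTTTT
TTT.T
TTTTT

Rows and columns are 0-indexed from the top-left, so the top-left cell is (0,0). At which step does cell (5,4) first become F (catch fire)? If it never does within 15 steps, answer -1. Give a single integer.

Step 1: cell (5,4)='T' (+3 fires, +1 burnt)
Step 2: cell (5,4)='T' (+2 fires, +3 burnt)
Step 3: cell (5,4)='T' (+2 fires, +2 burnt)
Step 4: cell (5,4)='T' (+3 fires, +2 burnt)
Step 5: cell (5,4)='T' (+4 fires, +3 burnt)
Step 6: cell (5,4)='T' (+4 fires, +4 burnt)
Step 7: cell (5,4)='T' (+4 fires, +4 burnt)
Step 8: cell (5,4)='F' (+2 fires, +4 burnt)
  -> target ignites at step 8
Step 9: cell (5,4)='.' (+1 fires, +2 burnt)
Step 10: cell (5,4)='.' (+0 fires, +1 burnt)
  fire out at step 10

8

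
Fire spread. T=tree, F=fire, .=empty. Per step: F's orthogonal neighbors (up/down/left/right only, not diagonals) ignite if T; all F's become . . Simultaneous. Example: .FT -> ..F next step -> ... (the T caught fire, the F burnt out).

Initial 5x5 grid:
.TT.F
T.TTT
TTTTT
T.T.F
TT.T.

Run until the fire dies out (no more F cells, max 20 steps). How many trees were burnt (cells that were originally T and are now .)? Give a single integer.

Answer: 15

Derivation:
Step 1: +2 fires, +2 burnt (F count now 2)
Step 2: +2 fires, +2 burnt (F count now 2)
Step 3: +2 fires, +2 burnt (F count now 2)
Step 4: +3 fires, +2 burnt (F count now 3)
Step 5: +2 fires, +3 burnt (F count now 2)
Step 6: +2 fires, +2 burnt (F count now 2)
Step 7: +1 fires, +2 burnt (F count now 1)
Step 8: +1 fires, +1 burnt (F count now 1)
Step 9: +0 fires, +1 burnt (F count now 0)
Fire out after step 9
Initially T: 16, now '.': 24
Total burnt (originally-T cells now '.'): 15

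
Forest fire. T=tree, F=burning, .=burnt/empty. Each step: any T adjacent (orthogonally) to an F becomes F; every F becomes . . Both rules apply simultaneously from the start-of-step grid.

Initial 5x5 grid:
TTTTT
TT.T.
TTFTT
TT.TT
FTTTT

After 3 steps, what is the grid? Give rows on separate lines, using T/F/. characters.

Step 1: 4 trees catch fire, 2 burn out
  TTTTT
  TT.T.
  TF.FT
  FT.TT
  .FTTT
Step 2: 7 trees catch fire, 4 burn out
  TTTTT
  TF.F.
  F...F
  .F.FT
  ..FTT
Step 3: 5 trees catch fire, 7 burn out
  TFTFT
  F....
  .....
  ....F
  ...FT

TFTFT
F....
.....
....F
...FT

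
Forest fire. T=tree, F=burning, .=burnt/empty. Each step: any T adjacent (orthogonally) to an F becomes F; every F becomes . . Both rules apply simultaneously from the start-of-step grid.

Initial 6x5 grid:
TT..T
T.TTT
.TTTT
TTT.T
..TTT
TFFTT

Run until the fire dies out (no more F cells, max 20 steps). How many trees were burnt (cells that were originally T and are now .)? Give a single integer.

Answer: 18

Derivation:
Step 1: +3 fires, +2 burnt (F count now 3)
Step 2: +3 fires, +3 burnt (F count now 3)
Step 3: +3 fires, +3 burnt (F count now 3)
Step 4: +5 fires, +3 burnt (F count now 5)
Step 5: +2 fires, +5 burnt (F count now 2)
Step 6: +1 fires, +2 burnt (F count now 1)
Step 7: +1 fires, +1 burnt (F count now 1)
Step 8: +0 fires, +1 burnt (F count now 0)
Fire out after step 8
Initially T: 21, now '.': 27
Total burnt (originally-T cells now '.'): 18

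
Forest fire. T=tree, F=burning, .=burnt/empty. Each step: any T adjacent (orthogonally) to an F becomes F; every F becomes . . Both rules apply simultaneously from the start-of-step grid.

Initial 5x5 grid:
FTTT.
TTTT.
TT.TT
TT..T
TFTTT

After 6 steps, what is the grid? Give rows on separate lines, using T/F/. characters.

Step 1: 5 trees catch fire, 2 burn out
  .FTT.
  FTTT.
  TT.TT
  TF..T
  F.FTT
Step 2: 6 trees catch fire, 5 burn out
  ..FT.
  .FTT.
  FF.TT
  F...T
  ...FT
Step 3: 3 trees catch fire, 6 burn out
  ...F.
  ..FT.
  ...TT
  ....T
  ....F
Step 4: 2 trees catch fire, 3 burn out
  .....
  ...F.
  ...TT
  ....F
  .....
Step 5: 2 trees catch fire, 2 burn out
  .....
  .....
  ...FF
  .....
  .....
Step 6: 0 trees catch fire, 2 burn out
  .....
  .....
  .....
  .....
  .....

.....
.....
.....
.....
.....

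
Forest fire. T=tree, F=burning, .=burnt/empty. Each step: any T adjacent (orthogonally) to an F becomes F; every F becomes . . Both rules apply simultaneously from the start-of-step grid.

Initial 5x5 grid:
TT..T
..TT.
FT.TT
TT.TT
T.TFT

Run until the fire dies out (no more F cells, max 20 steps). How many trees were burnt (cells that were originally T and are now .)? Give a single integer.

Step 1: +5 fires, +2 burnt (F count now 5)
Step 2: +4 fires, +5 burnt (F count now 4)
Step 3: +2 fires, +4 burnt (F count now 2)
Step 4: +1 fires, +2 burnt (F count now 1)
Step 5: +0 fires, +1 burnt (F count now 0)
Fire out after step 5
Initially T: 15, now '.': 22
Total burnt (originally-T cells now '.'): 12

Answer: 12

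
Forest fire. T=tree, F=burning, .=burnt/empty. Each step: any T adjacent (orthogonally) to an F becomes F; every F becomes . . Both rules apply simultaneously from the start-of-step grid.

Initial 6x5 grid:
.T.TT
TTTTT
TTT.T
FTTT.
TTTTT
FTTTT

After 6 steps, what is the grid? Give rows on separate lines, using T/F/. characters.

Step 1: 4 trees catch fire, 2 burn out
  .T.TT
  TTTTT
  FTT.T
  .FTT.
  FTTTT
  .FTTT
Step 2: 5 trees catch fire, 4 burn out
  .T.TT
  FTTTT
  .FT.T
  ..FT.
  .FTTT
  ..FTT
Step 3: 5 trees catch fire, 5 burn out
  .T.TT
  .FTTT
  ..F.T
  ...F.
  ..FTT
  ...FT
Step 4: 4 trees catch fire, 5 burn out
  .F.TT
  ..FTT
  ....T
  .....
  ...FT
  ....F
Step 5: 2 trees catch fire, 4 burn out
  ...TT
  ...FT
  ....T
  .....
  ....F
  .....
Step 6: 2 trees catch fire, 2 burn out
  ...FT
  ....F
  ....T
  .....
  .....
  .....

...FT
....F
....T
.....
.....
.....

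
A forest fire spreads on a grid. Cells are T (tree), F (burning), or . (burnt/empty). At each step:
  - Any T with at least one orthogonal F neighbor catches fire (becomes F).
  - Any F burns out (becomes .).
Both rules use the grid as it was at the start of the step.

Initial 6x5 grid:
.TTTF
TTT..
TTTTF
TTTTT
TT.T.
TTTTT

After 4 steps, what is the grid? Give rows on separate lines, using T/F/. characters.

Step 1: 3 trees catch fire, 2 burn out
  .TTF.
  TTT..
  TTTF.
  TTTTF
  TT.T.
  TTTTT
Step 2: 3 trees catch fire, 3 burn out
  .TF..
  TTT..
  TTF..
  TTTF.
  TT.T.
  TTTTT
Step 3: 5 trees catch fire, 3 burn out
  .F...
  TTF..
  TF...
  TTF..
  TT.F.
  TTTTT
Step 4: 4 trees catch fire, 5 burn out
  .....
  TF...
  F....
  TF...
  TT...
  TTTFT

.....
TF...
F....
TF...
TT...
TTTFT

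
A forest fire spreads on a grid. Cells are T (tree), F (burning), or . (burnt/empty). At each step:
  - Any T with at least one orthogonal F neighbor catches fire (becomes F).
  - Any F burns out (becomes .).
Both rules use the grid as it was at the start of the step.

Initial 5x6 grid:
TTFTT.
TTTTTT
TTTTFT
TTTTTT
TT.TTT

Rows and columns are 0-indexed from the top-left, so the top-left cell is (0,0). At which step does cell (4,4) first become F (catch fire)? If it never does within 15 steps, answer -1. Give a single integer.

Step 1: cell (4,4)='T' (+7 fires, +2 burnt)
Step 2: cell (4,4)='F' (+9 fires, +7 burnt)
  -> target ignites at step 2
Step 3: cell (4,4)='.' (+5 fires, +9 burnt)
Step 4: cell (4,4)='.' (+2 fires, +5 burnt)
Step 5: cell (4,4)='.' (+2 fires, +2 burnt)
Step 6: cell (4,4)='.' (+1 fires, +2 burnt)
Step 7: cell (4,4)='.' (+0 fires, +1 burnt)
  fire out at step 7

2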